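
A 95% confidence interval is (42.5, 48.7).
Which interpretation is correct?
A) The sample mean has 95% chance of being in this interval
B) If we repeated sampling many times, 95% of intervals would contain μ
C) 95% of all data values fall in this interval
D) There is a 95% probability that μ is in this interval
B

A) Wrong — x̄ is observed and sits in the interval by construction.
B) Correct — this is the frequentist long-run coverage interpretation.
C) Wrong — a CI is about the parameter μ, not individual data values.
D) Wrong — μ is fixed; the randomness lives in the interval, not in μ.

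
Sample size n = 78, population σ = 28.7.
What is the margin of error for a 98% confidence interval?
Margin of error = 7.56

Margin of error = z* · σ/√n
= 2.326 · 28.7/√78
= 2.326 · 28.7/8.8318
= 7.56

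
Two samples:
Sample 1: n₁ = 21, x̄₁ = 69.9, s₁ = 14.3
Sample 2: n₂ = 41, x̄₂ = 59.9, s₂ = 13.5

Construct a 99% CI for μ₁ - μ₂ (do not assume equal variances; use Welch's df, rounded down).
(-0.21, 20.21)

Difference: x̄₁ - x̄₂ = 10.00
SE = √(s₁²/n₁ + s₂²/n₂) = √(14.3²/21 + 13.5²/41) = 3.7660
df = 38.42 → 38 (Welch–Satterthwaite, rounded down)
t* = 2.712

CI: 10.00 ± 2.712 · 3.7660 = 10.00 ± 10.21 = (-0.21, 20.21)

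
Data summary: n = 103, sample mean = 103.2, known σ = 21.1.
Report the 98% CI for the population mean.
(98.36, 108.04)

z-interval (σ known):
z* = 2.326 for 98% confidence

Margin of error = z* · σ/√n = 2.326 · 21.1/√103 = 4.84

CI: (103.2 - 4.84, 103.2 + 4.84) = (98.36, 108.04)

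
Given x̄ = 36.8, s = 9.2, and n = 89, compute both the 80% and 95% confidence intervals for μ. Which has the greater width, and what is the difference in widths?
95% CI is wider by 1.36

df = 88
80% CI: t* = 1.291, (35.54, 38.06), width = 2 · t* · s/√n = 2.52
95% CI: t* = 1.987, (34.86, 38.74), width = 2 · t* · s/√n = 3.88

The 95% CI is wider by 3.88 - 2.52 = 1.36.
Higher confidence requires a wider interval.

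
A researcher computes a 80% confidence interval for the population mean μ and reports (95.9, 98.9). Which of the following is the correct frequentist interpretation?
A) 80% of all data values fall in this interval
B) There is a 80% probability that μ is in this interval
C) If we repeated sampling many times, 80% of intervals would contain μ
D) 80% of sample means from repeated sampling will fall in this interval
C

A) Wrong — a CI is about the parameter μ, not individual data values.
B) Wrong — μ is fixed; the randomness lives in the interval, not in μ.
C) Correct — this is the frequentist long-run coverage interpretation.
D) Wrong — coverage applies to intervals containing μ, not to future x̄ values.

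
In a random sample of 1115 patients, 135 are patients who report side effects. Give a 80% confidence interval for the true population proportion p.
(0.109, 0.134)

Proportion CI:
p̂ = 135/1115 = 0.12108
SE = √(p̂(1-p̂)/n) = √(0.12108 · 0.87892 / 1115) = 0.00977

z* = 1.282
Margin = z* · SE = 1.282 · 0.00977 = 0.0125

CI: 0.12108 ± 0.0125 = (0.109, 0.134)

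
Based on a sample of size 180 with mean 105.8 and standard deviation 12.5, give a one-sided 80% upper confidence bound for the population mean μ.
μ ≤ 106.59

Upper bound (one-sided):
t* = 0.844 (one-sided for 80%)
Upper bound = x̄ + t* · s/√n = 105.8 + 0.844 · 12.5/√180 = 106.59

We are 80% confident that μ ≤ 106.59.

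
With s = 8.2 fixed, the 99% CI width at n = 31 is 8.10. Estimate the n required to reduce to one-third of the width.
n ≈ 279

CI width ∝ 1/√n
To reduce width by factor 3, need √n to grow by 3 → need 3² = 9 times as many samples.

Current: n = 31, width = 8.10
New: n = 279, width ≈ 2.55

Width reduced by factor of 8.10/2.55 = 3.18.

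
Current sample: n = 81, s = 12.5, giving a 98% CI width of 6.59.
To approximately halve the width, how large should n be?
n ≈ 324

CI width ∝ 1/√n
To reduce width by factor 2, need √n to grow by 2 → need 2² = 4 times as many samples.

Current: n = 81, width = 6.59
New: n = 324, width ≈ 3.25

Width reduced by factor of 6.59/3.25 = 2.03.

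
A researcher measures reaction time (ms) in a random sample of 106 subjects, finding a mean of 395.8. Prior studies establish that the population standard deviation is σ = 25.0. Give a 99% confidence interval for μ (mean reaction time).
(389.54, 402.06)

z-interval (σ known):
z* = 2.576 for 99% confidence

Margin of error = z* · σ/√n = 2.576 · 25.0/√106 = 6.26

CI: (395.8 - 6.26, 395.8 + 6.26) = (389.54, 402.06)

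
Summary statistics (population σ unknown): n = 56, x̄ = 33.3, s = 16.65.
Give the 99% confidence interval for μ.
(27.36, 39.24)

t-interval (σ unknown):
df = n - 1 = 55
t* = 2.668 for 99% confidence

Margin of error = t* · s/√n = 2.668 · 16.65/√56 = 5.94

CI: (27.36, 39.24)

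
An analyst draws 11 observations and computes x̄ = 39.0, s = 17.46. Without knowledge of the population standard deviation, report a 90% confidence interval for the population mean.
(29.46, 48.54)

t-interval (σ unknown):
df = n - 1 = 10
t* = 1.812 for 90% confidence

Margin of error = t* · s/√n = 1.812 · 17.46/√11 = 9.54

CI: (29.46, 48.54)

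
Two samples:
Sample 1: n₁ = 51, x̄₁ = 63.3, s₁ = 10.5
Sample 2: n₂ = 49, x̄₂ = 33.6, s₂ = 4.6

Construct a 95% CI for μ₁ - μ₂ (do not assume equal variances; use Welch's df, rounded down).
(26.49, 32.91)

Difference: x̄₁ - x̄₂ = 29.70
SE = √(s₁²/n₁ + s₂²/n₂) = √(10.5²/51 + 4.6²/49) = 1.6105
df = 69.10 → 69 (Welch–Satterthwaite, rounded down)
t* = 1.995

CI: 29.70 ± 1.995 · 1.6105 = 29.70 ± 3.21 = (26.49, 32.91)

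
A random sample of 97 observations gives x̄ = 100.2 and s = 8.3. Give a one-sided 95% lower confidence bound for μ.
μ ≥ 98.80

Lower bound (one-sided):
t* = 1.661 (one-sided for 95%)
Lower bound = x̄ - t* · s/√n = 100.2 - 1.661 · 8.3/√97 = 98.80

We are 95% confident that μ ≥ 98.80.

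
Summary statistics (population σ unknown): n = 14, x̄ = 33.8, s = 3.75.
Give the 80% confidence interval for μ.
(32.45, 35.15)

t-interval (σ unknown):
df = n - 1 = 13
t* = 1.350 for 80% confidence

Margin of error = t* · s/√n = 1.350 · 3.75/√14 = 1.35

CI: (32.45, 35.15)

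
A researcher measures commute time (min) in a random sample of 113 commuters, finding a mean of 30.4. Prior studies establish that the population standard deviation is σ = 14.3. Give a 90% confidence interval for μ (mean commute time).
(28.19, 32.61)

z-interval (σ known):
z* = 1.645 for 90% confidence

Margin of error = z* · σ/√n = 1.645 · 14.3/√113 = 2.21

CI: (30.4 - 2.21, 30.4 + 2.21) = (28.19, 32.61)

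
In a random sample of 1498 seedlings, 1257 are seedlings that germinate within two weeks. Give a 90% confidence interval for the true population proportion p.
(0.824, 0.855)

Proportion CI:
p̂ = 1257/1498 = 0.83912
SE = √(p̂(1-p̂)/n) = √(0.83912 · 0.16088 / 1498) = 0.00949

z* = 1.645
Margin = z* · SE = 1.645 · 0.00949 = 0.0156

CI: 0.83912 ± 0.0156 = (0.824, 0.855)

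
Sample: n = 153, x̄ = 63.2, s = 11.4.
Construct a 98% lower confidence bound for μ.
μ ≥ 61.29

Lower bound (one-sided):
t* = 2.072 (one-sided for 98%)
Lower bound = x̄ - t* · s/√n = 63.2 - 2.072 · 11.4/√153 = 61.29

We are 98% confident that μ ≥ 61.29.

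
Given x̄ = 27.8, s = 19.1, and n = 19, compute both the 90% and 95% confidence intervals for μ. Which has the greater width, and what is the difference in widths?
95% CI is wider by 3.21

df = 18
90% CI: t* = 1.734, (20.20, 35.40), width = 2 · t* · s/√n = 15.20
95% CI: t* = 2.101, (18.59, 37.01), width = 2 · t* · s/√n = 18.41

The 95% CI is wider by 18.41 - 15.20 = 3.21.
Higher confidence requires a wider interval.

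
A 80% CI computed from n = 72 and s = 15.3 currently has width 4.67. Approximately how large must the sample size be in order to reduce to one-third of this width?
n ≈ 648

CI width ∝ 1/√n
To reduce width by factor 3, need √n to grow by 3 → need 3² = 9 times as many samples.

Current: n = 72, width = 4.67
New: n = 648, width ≈ 1.54

Width reduced by factor of 4.67/1.54 = 3.03.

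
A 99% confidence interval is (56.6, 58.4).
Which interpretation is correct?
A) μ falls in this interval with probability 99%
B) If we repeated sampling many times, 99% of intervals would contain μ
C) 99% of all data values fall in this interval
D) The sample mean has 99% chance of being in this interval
B

A) Wrong — μ is fixed; the randomness lives in the interval, not in μ.
B) Correct — this is the frequentist long-run coverage interpretation.
C) Wrong — a CI is about the parameter μ, not individual data values.
D) Wrong — x̄ is observed and sits in the interval by construction.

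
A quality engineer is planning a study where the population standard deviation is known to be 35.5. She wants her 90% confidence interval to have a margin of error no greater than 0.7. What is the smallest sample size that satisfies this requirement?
n ≥ 6960

For margin E ≤ 0.7:
n ≥ (z* · σ / E)²
n ≥ (1.645 · 35.5 / 0.7)²
n ≥ 6959.73

Minimum n = 6960 (rounding up)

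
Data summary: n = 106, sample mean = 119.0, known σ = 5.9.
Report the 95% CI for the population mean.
(117.88, 120.12)

z-interval (σ known):
z* = 1.960 for 95% confidence

Margin of error = z* · σ/√n = 1.960 · 5.9/√106 = 1.12

CI: (119.0 - 1.12, 119.0 + 1.12) = (117.88, 120.12)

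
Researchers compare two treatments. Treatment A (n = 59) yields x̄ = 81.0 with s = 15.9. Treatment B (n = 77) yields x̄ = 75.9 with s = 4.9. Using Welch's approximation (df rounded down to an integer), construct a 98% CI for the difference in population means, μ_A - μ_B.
(-0.01, 10.21)

Difference: x̄₁ - x̄₂ = 5.10
SE = √(s₁²/n₁ + s₂²/n₂) = √(15.9²/59 + 4.9²/77) = 2.1440
df = 66.48 → 66 (Welch–Satterthwaite, rounded down)
t* = 2.384

CI: 5.10 ± 2.384 · 2.1440 = 5.10 ± 5.11 = (-0.01, 10.21)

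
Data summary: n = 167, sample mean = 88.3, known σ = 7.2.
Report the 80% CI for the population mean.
(87.59, 89.01)

z-interval (σ known):
z* = 1.282 for 80% confidence

Margin of error = z* · σ/√n = 1.282 · 7.2/√167 = 0.71

CI: (88.3 - 0.71, 88.3 + 0.71) = (87.59, 89.01)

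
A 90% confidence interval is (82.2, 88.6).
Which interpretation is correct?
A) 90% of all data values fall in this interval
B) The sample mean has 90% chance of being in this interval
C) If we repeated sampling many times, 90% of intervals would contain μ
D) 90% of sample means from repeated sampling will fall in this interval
C

A) Wrong — a CI is about the parameter μ, not individual data values.
B) Wrong — x̄ is observed and sits in the interval by construction.
C) Correct — this is the frequentist long-run coverage interpretation.
D) Wrong — coverage applies to intervals containing μ, not to future x̄ values.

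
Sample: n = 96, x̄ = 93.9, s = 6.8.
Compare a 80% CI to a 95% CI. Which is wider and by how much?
95% CI is wider by 0.97

df = 95
80% CI: t* = 1.291, (93.00, 94.80), width = 2 · t* · s/√n = 1.79
95% CI: t* = 1.985, (92.52, 95.28), width = 2 · t* · s/√n = 2.76

The 95% CI is wider by 2.76 - 1.79 = 0.97.
Higher confidence requires a wider interval.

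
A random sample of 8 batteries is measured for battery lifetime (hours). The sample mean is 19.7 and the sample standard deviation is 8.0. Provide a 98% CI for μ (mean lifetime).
(11.22, 28.18)

t-interval (σ unknown):
df = n - 1 = 7
t* = 2.998 for 98% confidence

Margin of error = t* · s/√n = 2.998 · 8.0/√8 = 8.48

CI: (11.22, 28.18)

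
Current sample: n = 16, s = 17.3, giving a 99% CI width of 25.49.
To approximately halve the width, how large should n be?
n ≈ 64

CI width ∝ 1/√n
To reduce width by factor 2, need √n to grow by 2 → need 2² = 4 times as many samples.

Current: n = 16, width = 25.49
New: n = 64, width ≈ 11.49

Width reduced by factor of 25.49/11.49 = 2.22.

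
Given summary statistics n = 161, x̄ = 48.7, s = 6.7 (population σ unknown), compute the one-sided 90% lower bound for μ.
μ ≥ 48.02

Lower bound (one-sided):
t* = 1.287 (one-sided for 90%)
Lower bound = x̄ - t* · s/√n = 48.7 - 1.287 · 6.7/√161 = 48.02

We are 90% confident that μ ≥ 48.02.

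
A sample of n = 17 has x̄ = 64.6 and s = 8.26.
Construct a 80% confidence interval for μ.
(61.92, 67.28)

t-interval (σ unknown):
df = n - 1 = 16
t* = 1.337 for 80% confidence

Margin of error = t* · s/√n = 1.337 · 8.26/√17 = 2.68

CI: (61.92, 67.28)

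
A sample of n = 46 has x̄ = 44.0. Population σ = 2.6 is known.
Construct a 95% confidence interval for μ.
(43.25, 44.75)

z-interval (σ known):
z* = 1.960 for 95% confidence

Margin of error = z* · σ/√n = 1.960 · 2.6/√46 = 0.75

CI: (44.0 - 0.75, 44.0 + 0.75) = (43.25, 44.75)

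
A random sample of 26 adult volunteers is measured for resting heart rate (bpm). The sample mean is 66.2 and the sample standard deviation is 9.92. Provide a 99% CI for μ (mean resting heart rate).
(60.78, 71.62)

t-interval (σ unknown):
df = n - 1 = 25
t* = 2.787 for 99% confidence

Margin of error = t* · s/√n = 2.787 · 9.92/√26 = 5.42

CI: (60.78, 71.62)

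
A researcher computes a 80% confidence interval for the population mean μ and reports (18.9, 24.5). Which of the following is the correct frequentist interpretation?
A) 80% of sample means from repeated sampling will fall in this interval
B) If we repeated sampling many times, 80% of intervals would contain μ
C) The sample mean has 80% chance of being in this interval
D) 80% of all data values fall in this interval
B

A) Wrong — coverage applies to intervals containing μ, not to future x̄ values.
B) Correct — this is the frequentist long-run coverage interpretation.
C) Wrong — x̄ is observed and sits in the interval by construction.
D) Wrong — a CI is about the parameter μ, not individual data values.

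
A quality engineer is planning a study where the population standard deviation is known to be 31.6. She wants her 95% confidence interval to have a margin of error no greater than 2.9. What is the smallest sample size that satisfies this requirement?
n ≥ 457

For margin E ≤ 2.9:
n ≥ (z* · σ / E)²
n ≥ (1.960 · 31.6 / 2.9)²
n ≥ 456.13

Minimum n = 457 (rounding up)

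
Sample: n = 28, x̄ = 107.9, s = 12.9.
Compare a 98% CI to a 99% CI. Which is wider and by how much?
99% CI is wider by 1.45

df = 27
98% CI: t* = 2.473, (101.87, 113.93), width = 2 · t* · s/√n = 12.06
99% CI: t* = 2.771, (101.14, 114.66), width = 2 · t* · s/√n = 13.51

The 99% CI is wider by 13.51 - 12.06 = 1.45.
Higher confidence requires a wider interval.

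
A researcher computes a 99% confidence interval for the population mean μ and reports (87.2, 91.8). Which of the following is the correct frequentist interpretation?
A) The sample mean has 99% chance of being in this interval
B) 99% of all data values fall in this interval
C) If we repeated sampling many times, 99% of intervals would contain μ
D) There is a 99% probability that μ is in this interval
C

A) Wrong — x̄ is observed and sits in the interval by construction.
B) Wrong — a CI is about the parameter μ, not individual data values.
C) Correct — this is the frequentist long-run coverage interpretation.
D) Wrong — μ is fixed; the randomness lives in the interval, not in μ.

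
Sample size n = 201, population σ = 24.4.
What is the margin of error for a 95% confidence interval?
Margin of error = 3.37

Margin of error = z* · σ/√n
= 1.960 · 24.4/√201
= 1.960 · 24.4/14.1774
= 3.37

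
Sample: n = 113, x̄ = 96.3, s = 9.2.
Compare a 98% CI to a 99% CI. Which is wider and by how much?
99% CI is wider by 0.46

df = 112
98% CI: t* = 2.360, (94.26, 98.34), width = 2 · t* · s/√n = 4.08
99% CI: t* = 2.620, (94.03, 98.57), width = 2 · t* · s/√n = 4.54

The 99% CI is wider by 4.54 - 4.08 = 0.46.
Higher confidence requires a wider interval.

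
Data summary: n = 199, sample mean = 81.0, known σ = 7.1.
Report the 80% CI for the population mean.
(80.35, 81.65)

z-interval (σ known):
z* = 1.282 for 80% confidence

Margin of error = z* · σ/√n = 1.282 · 7.1/√199 = 0.65

CI: (81.0 - 0.65, 81.0 + 0.65) = (80.35, 81.65)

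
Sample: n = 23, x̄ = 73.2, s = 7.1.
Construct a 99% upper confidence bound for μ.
μ ≤ 76.91

Upper bound (one-sided):
t* = 2.508 (one-sided for 99%)
Upper bound = x̄ + t* · s/√n = 73.2 + 2.508 · 7.1/√23 = 76.91

We are 99% confident that μ ≤ 76.91.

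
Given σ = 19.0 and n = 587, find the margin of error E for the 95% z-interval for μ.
Margin of error = 1.54

Margin of error = z* · σ/√n
= 1.960 · 19.0/√587
= 1.960 · 19.0/24.2281
= 1.54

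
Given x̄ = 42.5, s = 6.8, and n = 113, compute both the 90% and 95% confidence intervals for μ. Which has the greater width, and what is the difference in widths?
95% CI is wider by 0.41

df = 112
90% CI: t* = 1.659, (41.44, 43.56), width = 2 · t* · s/√n = 2.12
95% CI: t* = 1.981, (41.23, 43.77), width = 2 · t* · s/√n = 2.53

The 95% CI is wider by 2.53 - 2.12 = 0.41.
Higher confidence requires a wider interval.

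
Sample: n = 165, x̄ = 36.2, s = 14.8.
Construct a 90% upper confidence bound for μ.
μ ≤ 37.68

Upper bound (one-sided):
t* = 1.287 (one-sided for 90%)
Upper bound = x̄ + t* · s/√n = 36.2 + 1.287 · 14.8/√165 = 37.68

We are 90% confident that μ ≤ 37.68.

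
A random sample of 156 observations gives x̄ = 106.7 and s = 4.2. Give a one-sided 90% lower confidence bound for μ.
μ ≥ 106.27

Lower bound (one-sided):
t* = 1.287 (one-sided for 90%)
Lower bound = x̄ - t* · s/√n = 106.7 - 1.287 · 4.2/√156 = 106.27

We are 90% confident that μ ≥ 106.27.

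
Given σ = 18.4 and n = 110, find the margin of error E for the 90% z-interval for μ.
Margin of error = 2.89

Margin of error = z* · σ/√n
= 1.645 · 18.4/√110
= 1.645 · 18.4/10.4881
= 2.89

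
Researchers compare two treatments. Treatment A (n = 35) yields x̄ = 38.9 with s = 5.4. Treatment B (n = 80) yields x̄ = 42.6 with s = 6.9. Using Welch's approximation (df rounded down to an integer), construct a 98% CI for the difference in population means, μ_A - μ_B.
(-6.54, -0.86)

Difference: x̄₁ - x̄₂ = -3.70
SE = √(s₁²/n₁ + s₂²/n₂) = √(5.4²/35 + 6.9²/80) = 1.1951
df = 81.93 → 81 (Welch–Satterthwaite, rounded down)
t* = 2.373

CI: -3.70 ± 2.373 · 1.1951 = -3.70 ± 2.84 = (-6.54, -0.86)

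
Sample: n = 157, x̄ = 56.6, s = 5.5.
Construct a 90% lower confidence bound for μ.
μ ≥ 56.04

Lower bound (one-sided):
t* = 1.287 (one-sided for 90%)
Lower bound = x̄ - t* · s/√n = 56.6 - 1.287 · 5.5/√157 = 56.04

We are 90% confident that μ ≥ 56.04.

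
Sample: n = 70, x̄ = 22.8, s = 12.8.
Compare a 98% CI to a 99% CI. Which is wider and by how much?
99% CI is wider by 0.82

df = 69
98% CI: t* = 2.382, (19.16, 26.44), width = 2 · t* · s/√n = 7.29
99% CI: t* = 2.649, (18.75, 26.85), width = 2 · t* · s/√n = 8.11

The 99% CI is wider by 8.11 - 7.29 = 0.82.
Higher confidence requires a wider interval.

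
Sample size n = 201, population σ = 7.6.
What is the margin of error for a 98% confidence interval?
Margin of error = 1.25

Margin of error = z* · σ/√n
= 2.326 · 7.6/√201
= 2.326 · 7.6/14.1774
= 1.25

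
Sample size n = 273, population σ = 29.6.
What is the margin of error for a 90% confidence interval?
Margin of error = 2.95

Margin of error = z* · σ/√n
= 1.645 · 29.6/√273
= 1.645 · 29.6/16.5227
= 2.95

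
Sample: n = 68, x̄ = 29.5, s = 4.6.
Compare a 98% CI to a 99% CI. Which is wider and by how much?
99% CI is wider by 0.30

df = 67
98% CI: t* = 2.383, (28.17, 30.83), width = 2 · t* · s/√n = 2.66
99% CI: t* = 2.651, (28.02, 30.98), width = 2 · t* · s/√n = 2.96

The 99% CI is wider by 2.96 - 2.66 = 0.30.
Higher confidence requires a wider interval.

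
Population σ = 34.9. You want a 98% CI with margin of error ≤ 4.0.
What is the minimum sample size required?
n ≥ 412

For margin E ≤ 4.0:
n ≥ (z* · σ / E)²
n ≥ (2.326 · 34.9 / 4.0)²
n ≥ 411.86

Minimum n = 412 (rounding up)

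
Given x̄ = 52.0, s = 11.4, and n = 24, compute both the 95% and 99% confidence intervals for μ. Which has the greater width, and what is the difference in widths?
99% CI is wider by 3.43

df = 23
95% CI: t* = 2.069, (47.19, 56.81), width = 2 · t* · s/√n = 9.63
99% CI: t* = 2.807, (45.47, 58.53), width = 2 · t* · s/√n = 13.06

The 99% CI is wider by 13.06 - 9.63 = 3.43.
Higher confidence requires a wider interval.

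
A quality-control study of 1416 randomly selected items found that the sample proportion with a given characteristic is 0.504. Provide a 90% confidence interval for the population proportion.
(0.482, 0.526)

Proportion CI:
SE = √(p̂(1-p̂)/n) = √(0.504 · 0.496 / 1416) = 0.01329

z* = 1.645
Margin = z* · SE = 1.645 · 0.01329 = 0.0219

CI: 0.504 ± 0.0219 = (0.482, 0.526)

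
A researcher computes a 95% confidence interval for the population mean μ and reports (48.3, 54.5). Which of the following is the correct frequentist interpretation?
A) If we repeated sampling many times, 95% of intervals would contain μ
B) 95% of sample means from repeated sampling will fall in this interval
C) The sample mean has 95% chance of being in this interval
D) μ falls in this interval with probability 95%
A

A) Correct — this is the frequentist long-run coverage interpretation.
B) Wrong — coverage applies to intervals containing μ, not to future x̄ values.
C) Wrong — x̄ is observed and sits in the interval by construction.
D) Wrong — μ is fixed; the randomness lives in the interval, not in μ.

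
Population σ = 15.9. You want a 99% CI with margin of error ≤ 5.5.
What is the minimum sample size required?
n ≥ 56

For margin E ≤ 5.5:
n ≥ (z* · σ / E)²
n ≥ (2.576 · 15.9 / 5.5)²
n ≥ 55.46

Minimum n = 56 (rounding up)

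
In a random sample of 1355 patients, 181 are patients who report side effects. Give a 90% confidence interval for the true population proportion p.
(0.118, 0.149)

Proportion CI:
p̂ = 181/1355 = 0.13358
SE = √(p̂(1-p̂)/n) = √(0.13358 · 0.86642 / 1355) = 0.00924

z* = 1.645
Margin = z* · SE = 1.645 · 0.00924 = 0.0152

CI: 0.13358 ± 0.0152 = (0.118, 0.149)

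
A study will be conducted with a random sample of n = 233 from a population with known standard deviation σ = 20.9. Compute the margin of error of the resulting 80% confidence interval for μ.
Margin of error = 1.76

Margin of error = z* · σ/√n
= 1.282 · 20.9/√233
= 1.282 · 20.9/15.2643
= 1.76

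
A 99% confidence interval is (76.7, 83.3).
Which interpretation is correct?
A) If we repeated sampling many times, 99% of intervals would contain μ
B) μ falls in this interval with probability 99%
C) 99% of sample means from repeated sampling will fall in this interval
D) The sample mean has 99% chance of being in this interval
A

A) Correct — this is the frequentist long-run coverage interpretation.
B) Wrong — μ is fixed; the randomness lives in the interval, not in μ.
C) Wrong — coverage applies to intervals containing μ, not to future x̄ values.
D) Wrong — x̄ is observed and sits in the interval by construction.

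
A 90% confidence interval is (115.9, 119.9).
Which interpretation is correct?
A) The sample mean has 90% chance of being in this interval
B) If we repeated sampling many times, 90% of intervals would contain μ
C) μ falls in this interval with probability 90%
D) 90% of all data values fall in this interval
B

A) Wrong — x̄ is observed and sits in the interval by construction.
B) Correct — this is the frequentist long-run coverage interpretation.
C) Wrong — μ is fixed; the randomness lives in the interval, not in μ.
D) Wrong — a CI is about the parameter μ, not individual data values.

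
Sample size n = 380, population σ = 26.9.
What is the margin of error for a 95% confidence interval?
Margin of error = 2.70

Margin of error = z* · σ/√n
= 1.960 · 26.9/√380
= 1.960 · 26.9/19.4936
= 2.70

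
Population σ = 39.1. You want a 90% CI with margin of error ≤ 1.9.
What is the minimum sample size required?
n ≥ 1146

For margin E ≤ 1.9:
n ≥ (z* · σ / E)²
n ≥ (1.645 · 39.1 / 1.9)²
n ≥ 1145.98

Minimum n = 1146 (rounding up)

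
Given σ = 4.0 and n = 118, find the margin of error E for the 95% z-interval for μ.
Margin of error = 0.72

Margin of error = z* · σ/√n
= 1.960 · 4.0/√118
= 1.960 · 4.0/10.8628
= 0.72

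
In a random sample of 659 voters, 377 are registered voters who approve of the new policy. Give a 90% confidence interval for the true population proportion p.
(0.540, 0.604)

Proportion CI:
p̂ = 377/659 = 0.57208
SE = √(p̂(1-p̂)/n) = √(0.57208 · 0.42792 / 659) = 0.01927

z* = 1.645
Margin = z* · SE = 1.645 · 0.01927 = 0.0317

CI: 0.57208 ± 0.0317 = (0.540, 0.604)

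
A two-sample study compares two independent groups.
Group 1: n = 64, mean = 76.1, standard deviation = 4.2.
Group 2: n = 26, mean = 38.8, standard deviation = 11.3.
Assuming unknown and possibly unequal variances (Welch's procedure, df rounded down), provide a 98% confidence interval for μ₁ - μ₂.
(31.67, 42.93)

Difference: x̄₁ - x̄₂ = 37.30
SE = √(s₁²/n₁ + s₂²/n₂) = √(4.2²/64 + 11.3²/26) = 2.2775
df = 27.85 → 27 (Welch–Satterthwaite, rounded down)
t* = 2.473

CI: 37.30 ± 2.473 · 2.2775 = 37.30 ± 5.63 = (31.67, 42.93)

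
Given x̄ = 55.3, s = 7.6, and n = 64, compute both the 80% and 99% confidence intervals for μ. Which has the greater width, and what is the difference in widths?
99% CI is wider by 2.59

df = 63
80% CI: t* = 1.295, (54.07, 56.53), width = 2 · t* · s/√n = 2.46
99% CI: t* = 2.656, (52.78, 57.82), width = 2 · t* · s/√n = 5.05

The 99% CI is wider by 5.05 - 2.46 = 2.59.
Higher confidence requires a wider interval.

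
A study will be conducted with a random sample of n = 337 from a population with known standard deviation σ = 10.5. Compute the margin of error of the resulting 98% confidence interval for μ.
Margin of error = 1.33

Margin of error = z* · σ/√n
= 2.326 · 10.5/√337
= 2.326 · 10.5/18.3576
= 1.33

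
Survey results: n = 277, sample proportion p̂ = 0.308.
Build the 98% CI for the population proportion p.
(0.243, 0.373)

Proportion CI:
SE = √(p̂(1-p̂)/n) = √(0.308 · 0.692 / 277) = 0.02774

z* = 2.326
Margin = z* · SE = 2.326 · 0.02774 = 0.0645

CI: 0.308 ± 0.0645 = (0.243, 0.373)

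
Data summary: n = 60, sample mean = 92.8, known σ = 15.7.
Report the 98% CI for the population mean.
(88.09, 97.51)

z-interval (σ known):
z* = 2.326 for 98% confidence

Margin of error = z* · σ/√n = 2.326 · 15.7/√60 = 4.71

CI: (92.8 - 4.71, 92.8 + 4.71) = (88.09, 97.51)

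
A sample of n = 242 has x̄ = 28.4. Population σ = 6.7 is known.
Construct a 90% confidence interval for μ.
(27.69, 29.11)

z-interval (σ known):
z* = 1.645 for 90% confidence

Margin of error = z* · σ/√n = 1.645 · 6.7/√242 = 0.71

CI: (28.4 - 0.71, 28.4 + 0.71) = (27.69, 29.11)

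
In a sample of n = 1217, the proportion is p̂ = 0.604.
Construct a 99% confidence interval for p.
(0.568, 0.640)

Proportion CI:
SE = √(p̂(1-p̂)/n) = √(0.604 · 0.396 / 1217) = 0.01402

z* = 2.576
Margin = z* · SE = 2.576 · 0.01402 = 0.0361

CI: 0.604 ± 0.0361 = (0.568, 0.640)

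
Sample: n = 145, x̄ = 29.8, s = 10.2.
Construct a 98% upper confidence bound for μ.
μ ≤ 31.56

Upper bound (one-sided):
t* = 2.073 (one-sided for 98%)
Upper bound = x̄ + t* · s/√n = 29.8 + 2.073 · 10.2/√145 = 31.56

We are 98% confident that μ ≤ 31.56.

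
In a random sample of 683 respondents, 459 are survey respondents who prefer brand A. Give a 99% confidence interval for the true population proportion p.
(0.626, 0.718)

Proportion CI:
p̂ = 459/683 = 0.67204
SE = √(p̂(1-p̂)/n) = √(0.67204 · 0.32796 / 683) = 0.01796

z* = 2.576
Margin = z* · SE = 2.576 · 0.01796 = 0.0463

CI: 0.67204 ± 0.0463 = (0.626, 0.718)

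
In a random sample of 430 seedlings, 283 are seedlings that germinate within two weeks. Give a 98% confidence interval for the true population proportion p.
(0.605, 0.711)

Proportion CI:
p̂ = 283/430 = 0.65814
SE = √(p̂(1-p̂)/n) = √(0.65814 · 0.34186 / 430) = 0.02287

z* = 2.326
Margin = z* · SE = 2.326 · 0.02287 = 0.0532

CI: 0.65814 ± 0.0532 = (0.605, 0.711)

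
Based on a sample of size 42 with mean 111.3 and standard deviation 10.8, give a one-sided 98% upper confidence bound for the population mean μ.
μ ≤ 114.83

Upper bound (one-sided):
t* = 2.121 (one-sided for 98%)
Upper bound = x̄ + t* · s/√n = 111.3 + 2.121 · 10.8/√42 = 114.83

We are 98% confident that μ ≤ 114.83.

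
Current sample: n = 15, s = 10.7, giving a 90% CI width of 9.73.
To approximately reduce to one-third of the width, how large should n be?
n ≈ 135

CI width ∝ 1/√n
To reduce width by factor 3, need √n to grow by 3 → need 3² = 9 times as many samples.

Current: n = 15, width = 9.73
New: n = 135, width ≈ 3.05

Width reduced by factor of 9.73/3.05 = 3.19.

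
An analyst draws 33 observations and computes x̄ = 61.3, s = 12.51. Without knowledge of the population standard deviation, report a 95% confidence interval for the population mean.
(56.86, 65.74)

t-interval (σ unknown):
df = n - 1 = 32
t* = 2.037 for 95% confidence

Margin of error = t* · s/√n = 2.037 · 12.51/√33 = 4.44

CI: (56.86, 65.74)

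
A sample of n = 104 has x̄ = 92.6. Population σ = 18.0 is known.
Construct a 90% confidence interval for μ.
(89.70, 95.50)

z-interval (σ known):
z* = 1.645 for 90% confidence

Margin of error = z* · σ/√n = 1.645 · 18.0/√104 = 2.90

CI: (92.6 - 2.90, 92.6 + 2.90) = (89.70, 95.50)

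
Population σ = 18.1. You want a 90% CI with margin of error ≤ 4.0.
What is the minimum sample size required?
n ≥ 56

For margin E ≤ 4.0:
n ≥ (z* · σ / E)²
n ≥ (1.645 · 18.1 / 4.0)²
n ≥ 55.41

Minimum n = 56 (rounding up)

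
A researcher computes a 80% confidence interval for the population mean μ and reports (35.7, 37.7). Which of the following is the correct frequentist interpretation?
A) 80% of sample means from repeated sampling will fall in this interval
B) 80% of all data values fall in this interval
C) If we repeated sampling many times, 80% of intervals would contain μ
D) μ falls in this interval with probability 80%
C

A) Wrong — coverage applies to intervals containing μ, not to future x̄ values.
B) Wrong — a CI is about the parameter μ, not individual data values.
C) Correct — this is the frequentist long-run coverage interpretation.
D) Wrong — μ is fixed; the randomness lives in the interval, not in μ.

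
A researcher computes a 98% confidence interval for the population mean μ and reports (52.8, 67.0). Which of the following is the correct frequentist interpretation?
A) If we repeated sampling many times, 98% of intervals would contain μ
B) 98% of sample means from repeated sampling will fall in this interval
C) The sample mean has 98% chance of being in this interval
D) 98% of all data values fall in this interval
A

A) Correct — this is the frequentist long-run coverage interpretation.
B) Wrong — coverage applies to intervals containing μ, not to future x̄ values.
C) Wrong — x̄ is observed and sits in the interval by construction.
D) Wrong — a CI is about the parameter μ, not individual data values.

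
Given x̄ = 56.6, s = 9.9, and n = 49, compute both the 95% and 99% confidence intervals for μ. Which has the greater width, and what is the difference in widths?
99% CI is wider by 1.90

df = 48
95% CI: t* = 2.011, (53.76, 59.44), width = 2 · t* · s/√n = 5.69
99% CI: t* = 2.682, (52.81, 60.39), width = 2 · t* · s/√n = 7.59

The 99% CI is wider by 7.59 - 5.69 = 1.90.
Higher confidence requires a wider interval.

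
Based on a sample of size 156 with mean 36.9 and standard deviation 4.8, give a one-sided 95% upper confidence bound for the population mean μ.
μ ≤ 37.54

Upper bound (one-sided):
t* = 1.655 (one-sided for 95%)
Upper bound = x̄ + t* · s/√n = 36.9 + 1.655 · 4.8/√156 = 37.54

We are 95% confident that μ ≤ 37.54.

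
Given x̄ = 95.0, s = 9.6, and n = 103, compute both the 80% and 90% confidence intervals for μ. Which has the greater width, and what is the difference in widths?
90% CI is wider by 0.70

df = 102
80% CI: t* = 1.290, (93.78, 96.22), width = 2 · t* · s/√n = 2.44
90% CI: t* = 1.660, (93.43, 96.57), width = 2 · t* · s/√n = 3.14

The 90% CI is wider by 3.14 - 2.44 = 0.70.
Higher confidence requires a wider interval.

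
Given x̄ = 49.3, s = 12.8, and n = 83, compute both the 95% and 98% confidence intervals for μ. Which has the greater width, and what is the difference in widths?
98% CI is wider by 1.08

df = 82
95% CI: t* = 1.989, (46.51, 52.09), width = 2 · t* · s/√n = 5.59
98% CI: t* = 2.373, (45.97, 52.63), width = 2 · t* · s/√n = 6.67

The 98% CI is wider by 6.67 - 5.59 = 1.08.
Higher confidence requires a wider interval.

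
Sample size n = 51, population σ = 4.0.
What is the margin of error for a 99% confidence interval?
Margin of error = 1.44

Margin of error = z* · σ/√n
= 2.576 · 4.0/√51
= 2.576 · 4.0/7.1414
= 1.44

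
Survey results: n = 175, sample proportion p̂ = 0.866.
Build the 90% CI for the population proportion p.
(0.824, 0.908)

Proportion CI:
SE = √(p̂(1-p̂)/n) = √(0.866 · 0.134 / 175) = 0.02575

z* = 1.645
Margin = z* · SE = 1.645 · 0.02575 = 0.0424

CI: 0.866 ± 0.0424 = (0.824, 0.908)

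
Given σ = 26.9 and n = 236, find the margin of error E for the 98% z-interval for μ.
Margin of error = 4.07

Margin of error = z* · σ/√n
= 2.326 · 26.9/√236
= 2.326 · 26.9/15.3623
= 4.07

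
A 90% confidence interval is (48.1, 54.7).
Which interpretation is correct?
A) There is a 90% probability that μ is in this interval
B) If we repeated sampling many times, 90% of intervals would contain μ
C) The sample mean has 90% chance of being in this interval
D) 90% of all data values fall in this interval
B

A) Wrong — μ is fixed; the randomness lives in the interval, not in μ.
B) Correct — this is the frequentist long-run coverage interpretation.
C) Wrong — x̄ is observed and sits in the interval by construction.
D) Wrong — a CI is about the parameter μ, not individual data values.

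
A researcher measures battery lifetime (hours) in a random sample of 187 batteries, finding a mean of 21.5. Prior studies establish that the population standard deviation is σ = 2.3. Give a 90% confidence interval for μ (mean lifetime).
(21.22, 21.78)

z-interval (σ known):
z* = 1.645 for 90% confidence

Margin of error = z* · σ/√n = 1.645 · 2.3/√187 = 0.28

CI: (21.5 - 0.28, 21.5 + 0.28) = (21.22, 21.78)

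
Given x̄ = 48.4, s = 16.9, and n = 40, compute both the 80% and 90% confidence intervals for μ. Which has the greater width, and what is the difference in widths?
90% CI is wider by 2.04

df = 39
80% CI: t* = 1.304, (44.92, 51.88), width = 2 · t* · s/√n = 6.97
90% CI: t* = 1.685, (43.90, 52.90), width = 2 · t* · s/√n = 9.01

The 90% CI is wider by 9.01 - 6.97 = 2.04.
Higher confidence requires a wider interval.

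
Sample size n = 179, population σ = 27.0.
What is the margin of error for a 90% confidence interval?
Margin of error = 3.32

Margin of error = z* · σ/√n
= 1.645 · 27.0/√179
= 1.645 · 27.0/13.3791
= 3.32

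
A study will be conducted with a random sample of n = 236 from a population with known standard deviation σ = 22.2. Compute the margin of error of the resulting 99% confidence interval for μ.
Margin of error = 3.72

Margin of error = z* · σ/√n
= 2.576 · 22.2/√236
= 2.576 · 22.2/15.3623
= 3.72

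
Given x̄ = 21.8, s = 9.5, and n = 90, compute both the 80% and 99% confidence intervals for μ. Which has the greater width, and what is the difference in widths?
99% CI is wider by 2.68

df = 89
80% CI: t* = 1.291, (20.51, 23.09), width = 2 · t* · s/√n = 2.59
99% CI: t* = 2.632, (19.16, 24.44), width = 2 · t* · s/√n = 5.27

The 99% CI is wider by 5.27 - 2.59 = 2.68.
Higher confidence requires a wider interval.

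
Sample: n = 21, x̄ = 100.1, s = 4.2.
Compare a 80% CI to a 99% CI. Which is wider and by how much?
99% CI is wider by 2.78

df = 20
80% CI: t* = 1.325, (98.89, 101.31), width = 2 · t* · s/√n = 2.43
99% CI: t* = 2.845, (97.49, 102.71), width = 2 · t* · s/√n = 5.21

The 99% CI is wider by 5.21 - 2.43 = 2.78.
Higher confidence requires a wider interval.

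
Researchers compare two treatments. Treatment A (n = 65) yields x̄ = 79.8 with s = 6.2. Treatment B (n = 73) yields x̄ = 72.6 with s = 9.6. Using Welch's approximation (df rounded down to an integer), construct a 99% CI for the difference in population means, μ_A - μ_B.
(3.64, 10.76)

Difference: x̄₁ - x̄₂ = 7.20
SE = √(s₁²/n₁ + s₂²/n₂) = √(6.2²/65 + 9.6²/73) = 1.3616
df = 124.52 → 124 (Welch–Satterthwaite, rounded down)
t* = 2.616

CI: 7.20 ± 2.616 · 1.3616 = 7.20 ± 3.56 = (3.64, 10.76)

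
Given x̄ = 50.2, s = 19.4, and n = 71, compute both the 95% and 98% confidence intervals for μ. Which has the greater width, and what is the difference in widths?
98% CI is wider by 1.78

df = 70
95% CI: t* = 1.994, (45.61, 54.79), width = 2 · t* · s/√n = 9.18
98% CI: t* = 2.381, (44.72, 55.68), width = 2 · t* · s/√n = 10.96

The 98% CI is wider by 10.96 - 9.18 = 1.78.
Higher confidence requires a wider interval.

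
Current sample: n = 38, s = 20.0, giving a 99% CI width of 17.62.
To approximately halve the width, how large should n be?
n ≈ 152

CI width ∝ 1/√n
To reduce width by factor 2, need √n to grow by 2 → need 2² = 4 times as many samples.

Current: n = 38, width = 17.62
New: n = 152, width ≈ 8.46

Width reduced by factor of 17.62/8.46 = 2.08.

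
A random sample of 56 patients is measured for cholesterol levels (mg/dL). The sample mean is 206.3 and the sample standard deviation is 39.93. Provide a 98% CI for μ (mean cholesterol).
(193.52, 219.08)

t-interval (σ unknown):
df = n - 1 = 55
t* = 2.396 for 98% confidence

Margin of error = t* · s/√n = 2.396 · 39.93/√56 = 12.78

CI: (193.52, 219.08)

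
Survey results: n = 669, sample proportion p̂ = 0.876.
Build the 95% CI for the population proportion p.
(0.851, 0.901)

Proportion CI:
SE = √(p̂(1-p̂)/n) = √(0.876 · 0.124 / 669) = 0.01274

z* = 1.960
Margin = z* · SE = 1.960 · 0.01274 = 0.0250

CI: 0.876 ± 0.0250 = (0.851, 0.901)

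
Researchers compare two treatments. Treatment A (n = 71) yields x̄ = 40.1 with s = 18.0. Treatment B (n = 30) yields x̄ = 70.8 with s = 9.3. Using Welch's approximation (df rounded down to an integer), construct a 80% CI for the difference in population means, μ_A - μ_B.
(-34.22, -27.18)

Difference: x̄₁ - x̄₂ = -30.70
SE = √(s₁²/n₁ + s₂²/n₂) = √(18.0²/71 + 9.3²/30) = 2.7288
df = 94.93 → 94 (Welch–Satterthwaite, rounded down)
t* = 1.291

CI: -30.70 ± 1.291 · 2.7288 = -30.70 ± 3.52 = (-34.22, -27.18)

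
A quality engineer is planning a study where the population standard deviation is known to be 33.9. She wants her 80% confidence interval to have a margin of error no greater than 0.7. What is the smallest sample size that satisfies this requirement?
n ≥ 3855

For margin E ≤ 0.7:
n ≥ (z* · σ / E)²
n ≥ (1.282 · 33.9 / 0.7)²
n ≥ 3854.60

Minimum n = 3855 (rounding up)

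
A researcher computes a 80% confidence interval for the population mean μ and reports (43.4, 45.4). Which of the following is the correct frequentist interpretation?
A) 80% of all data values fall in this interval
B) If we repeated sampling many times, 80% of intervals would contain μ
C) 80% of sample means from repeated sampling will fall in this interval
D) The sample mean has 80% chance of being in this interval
B

A) Wrong — a CI is about the parameter μ, not individual data values.
B) Correct — this is the frequentist long-run coverage interpretation.
C) Wrong — coverage applies to intervals containing μ, not to future x̄ values.
D) Wrong — x̄ is observed and sits in the interval by construction.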